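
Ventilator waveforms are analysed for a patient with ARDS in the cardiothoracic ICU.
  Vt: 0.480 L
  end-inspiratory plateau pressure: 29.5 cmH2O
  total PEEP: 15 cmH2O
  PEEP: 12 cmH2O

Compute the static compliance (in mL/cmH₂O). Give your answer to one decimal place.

33.1

End-expiratory occlusion gives total PEEP = 15 cmH2O (intrinsic PEEP = 15 − 12 = 3). Use total PEEP for the elastic gradient.
Cstat = Vt / (Pplat − PEEPtotal) = 480 / (29.5 − 15) = 480 / 14.5 = 33.103 mL/cmH2O.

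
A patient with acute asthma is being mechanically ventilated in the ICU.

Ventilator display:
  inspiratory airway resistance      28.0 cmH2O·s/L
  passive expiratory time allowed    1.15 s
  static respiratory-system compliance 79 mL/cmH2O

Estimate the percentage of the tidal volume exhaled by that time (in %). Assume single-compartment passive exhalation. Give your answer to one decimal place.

40.5

τ = R × C = 28.0 × 79 mL/cmH2O = 28.0 × 0.079 L/cmH2O = 2.212 s.
Passive exhalation: V(t)/V₀ = e^(−t/τ) = e^(−1.15/2.212) = 0.5946.
Fraction exhaled = 1 − 0.5946 = 0.4054 → 40.54%.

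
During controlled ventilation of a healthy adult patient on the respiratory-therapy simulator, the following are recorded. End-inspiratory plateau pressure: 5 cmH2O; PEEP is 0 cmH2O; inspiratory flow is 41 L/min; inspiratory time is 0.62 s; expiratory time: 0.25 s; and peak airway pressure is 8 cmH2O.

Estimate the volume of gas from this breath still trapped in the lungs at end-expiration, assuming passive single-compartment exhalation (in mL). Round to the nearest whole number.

Flow: 41 L/min ÷ 60 = 0.6833 L/s.
Vt = flow × Ti = 0.6833 L/s × 0.62 s × 1000 mL/L = 423.65 mL.
R = (PIP − Pplat)/V̇ = (8 − 5) / 0.6833 = 3.0/0.6833 = 4.39 cmH2O·s/L.
C = Vt/(Pplat − PEEP) = 423.65 / (5 − 0) = 423.65/5.0 = 84.73 mL/cmH2O.
τ = R × C = 4.39 × 0.08473 L/cmH2O = 0.372 s.
Fraction remaining = e^(−Te/τ) = e^(−0.25/0.372) = 0.5107.
Trapped volume = 423.65 × 0.5107 = 216.36 mL.

216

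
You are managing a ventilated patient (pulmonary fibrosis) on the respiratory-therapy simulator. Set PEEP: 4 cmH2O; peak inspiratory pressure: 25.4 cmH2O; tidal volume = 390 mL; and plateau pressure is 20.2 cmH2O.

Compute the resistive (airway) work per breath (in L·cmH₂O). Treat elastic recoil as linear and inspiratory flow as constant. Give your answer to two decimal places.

With constant inspiratory flow the resistive pressure is constant at PIP − Pplat = 25.4 − 20.2 = 5.2 cmH2O, so resistive work = 5.2 × 0.390 = 2.028 L·cmH2O.

2.03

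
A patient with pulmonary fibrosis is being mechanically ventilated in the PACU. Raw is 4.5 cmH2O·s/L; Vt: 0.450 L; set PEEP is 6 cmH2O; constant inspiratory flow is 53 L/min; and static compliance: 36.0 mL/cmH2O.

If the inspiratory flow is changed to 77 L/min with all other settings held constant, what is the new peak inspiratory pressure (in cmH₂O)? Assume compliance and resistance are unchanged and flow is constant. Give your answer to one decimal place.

Flow: 53 L/min ÷ 60 = 0.8833 L/s.
New flow: 77 L/min ÷ 60 = 1.2833 L/s.
PIP = Vt/C + R·V̇ + PEEP (constant-flow equation of motion).
Only the resistive term changes: ΔPIP = R × ΔV̇ = 4.5 × (1.2833 − 0.8833) = 4.5 × 0.4 = 1.8 cmH2O.
Original PIP = 450/36.0 + 4.5×0.8833 + 6 = 22.475 cmH2O; new PIP = 22.475 + (1.8) = 24.275 cmH2O.

24.3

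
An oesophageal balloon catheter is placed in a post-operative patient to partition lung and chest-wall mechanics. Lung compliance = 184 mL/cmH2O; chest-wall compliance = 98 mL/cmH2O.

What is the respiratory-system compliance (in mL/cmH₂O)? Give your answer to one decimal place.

63.9

Lung and chest wall are elastances in series: 1/Crs = 1/CL + 1/Ccw.
1/Crs = 1/184 + 1/98 = 0.01564.
Crs = 63.939 mL/cmH2O.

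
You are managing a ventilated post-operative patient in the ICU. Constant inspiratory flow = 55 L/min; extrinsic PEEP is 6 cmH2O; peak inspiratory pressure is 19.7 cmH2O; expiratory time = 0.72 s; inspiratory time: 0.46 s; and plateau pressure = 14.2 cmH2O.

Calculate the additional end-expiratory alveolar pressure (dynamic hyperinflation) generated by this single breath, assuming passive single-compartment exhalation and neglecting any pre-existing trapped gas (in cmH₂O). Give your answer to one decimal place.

0.8

Flow: 55 L/min ÷ 60 = 0.9167 L/s.
Vt = flow × Ti = 0.9167 L/s × 0.46 s × 1000 mL/L = 421.68 mL.
R = (PIP − Pplat)/V̇ = (19.7 − 14.2) / 0.9167 = 5.5/0.9167 = 6.0 cmH2O·s/L.
C = Vt/(Pplat − PEEP) = 421.68 / (14.2 − 6) = 421.68/8.2 = 51.424 mL/cmH2O.
τ = R × C = 6.0 × 0.05142 L/cmH2O = 0.3085 s.
Fraction remaining = e^(−Te/τ) = e^(−0.72/0.3085) = 0.09692; trapped volume = 421.68 × 0.09692 = 40.869 mL.
Additional alveolar pressure from trapping ≈ V_trapped / C = 40.869 / 51.424 = 0.7947 cmH2O.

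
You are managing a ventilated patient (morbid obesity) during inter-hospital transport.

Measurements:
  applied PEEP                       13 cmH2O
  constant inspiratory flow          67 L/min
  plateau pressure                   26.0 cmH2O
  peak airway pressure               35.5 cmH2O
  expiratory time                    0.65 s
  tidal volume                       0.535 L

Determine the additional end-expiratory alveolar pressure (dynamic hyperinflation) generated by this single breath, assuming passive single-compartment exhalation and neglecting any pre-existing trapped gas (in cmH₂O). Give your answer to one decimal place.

2.0

Flow: 67 L/min ÷ 60 = 1.1167 L/s.
R = (PIP − Pplat)/V̇ = (35.5 − 26.0) / 1.1167 = 9.5/1.1167 = 8.507 cmH2O·s/L.
C = Vt/(Pplat − PEEP) = 535.0 / (26.0 − 13) = 535.0/13.0 = 41.154 mL/cmH2O.
τ = R × C = 8.507 × 0.04115 L/cmH2O = 0.3501 s.
Fraction remaining = e^(−Te/τ) = e^(−0.65/0.3501) = 0.1562; trapped volume = 535.0 × 0.1562 = 83.567 mL.
Additional alveolar pressure from trapping ≈ V_trapped / C = 83.567 / 41.154 = 2.031 cmH2O.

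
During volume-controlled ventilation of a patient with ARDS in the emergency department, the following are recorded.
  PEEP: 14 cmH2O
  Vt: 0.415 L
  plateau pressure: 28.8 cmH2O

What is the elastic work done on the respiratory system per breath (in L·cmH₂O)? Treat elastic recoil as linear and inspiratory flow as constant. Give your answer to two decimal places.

Elastic work ≈ ½ × (Pplat − PEEP) × Vt = 0.5 × (28.8 − 14) × 0.415 L = 0.5 × 14.8 × 0.415 = 3.071 L·cmH2O.

3.07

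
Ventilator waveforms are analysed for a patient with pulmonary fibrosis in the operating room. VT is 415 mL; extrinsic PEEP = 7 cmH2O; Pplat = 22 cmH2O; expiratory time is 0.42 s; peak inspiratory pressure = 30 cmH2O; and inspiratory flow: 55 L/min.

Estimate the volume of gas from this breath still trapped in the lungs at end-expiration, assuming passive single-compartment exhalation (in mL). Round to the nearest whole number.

Flow: 55 L/min ÷ 60 = 0.9167 L/s.
R = (PIP − Pplat)/V̇ = (30 − 22) / 0.9167 = 8.0/0.9167 = 8.727 cmH2O·s/L.
C = Vt/(Pplat − PEEP) = 415.0 / (22 − 7) = 415.0/15.0 = 27.667 mL/cmH2O.
τ = R × C = 8.727 × 0.02767 L/cmH2O = 0.2415 s.
Fraction remaining = e^(−Te/τ) = e^(−0.42/0.2415) = 0.1757.
Trapped volume = 415.0 × 0.1757 = 72.916 mL.

73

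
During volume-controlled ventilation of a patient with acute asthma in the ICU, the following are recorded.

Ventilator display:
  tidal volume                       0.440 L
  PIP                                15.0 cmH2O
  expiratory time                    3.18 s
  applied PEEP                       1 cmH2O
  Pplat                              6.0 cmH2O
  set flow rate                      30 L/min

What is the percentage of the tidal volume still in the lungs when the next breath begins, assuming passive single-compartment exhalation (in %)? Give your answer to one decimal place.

Flow: 30 L/min ÷ 60 = 0.5 L/s.
R = (PIP − Pplat)/V̇ = (15.0 − 6.0) / 0.5 = 9.0/0.5 = 18.0 cmH2O·s/L.
C = Vt/(Pplat − PEEP) = 440.0 / (6.0 − 1) = 440.0/5.0 = 88.0 mL/cmH2O.
τ = R × C = 18.0 × 0.088 L/cmH2O = 1.584 s.
Fraction remaining at end-expiration = e^(−Te/τ) = e^(−3.18/1.584) = 0.1343 → 13.43%.

13.4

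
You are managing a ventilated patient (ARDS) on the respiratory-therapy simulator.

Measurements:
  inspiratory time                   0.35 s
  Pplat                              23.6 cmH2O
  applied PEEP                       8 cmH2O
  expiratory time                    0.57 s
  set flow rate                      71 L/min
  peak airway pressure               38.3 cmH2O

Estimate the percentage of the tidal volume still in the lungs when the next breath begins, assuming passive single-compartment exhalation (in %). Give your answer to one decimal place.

Flow: 71 L/min ÷ 60 = 1.1833 L/s.
Vt = flow × Ti = 1.1833 L/s × 0.35 s × 1000 mL/L = 414.16 mL.
R = (PIP − Pplat)/V̇ = (38.3 − 23.6) / 1.1833 = 14.7/1.1833 = 12.423 cmH2O·s/L.
C = Vt/(Pplat − PEEP) = 414.16 / (23.6 − 8) = 414.16/15.6 = 26.549 mL/cmH2O.
τ = R × C = 12.423 × 0.02655 L/cmH2O = 0.3298 s.
Fraction remaining at end-expiration = e^(−Te/τ) = e^(−0.57/0.3298) = 0.1776 → 17.76%.

17.8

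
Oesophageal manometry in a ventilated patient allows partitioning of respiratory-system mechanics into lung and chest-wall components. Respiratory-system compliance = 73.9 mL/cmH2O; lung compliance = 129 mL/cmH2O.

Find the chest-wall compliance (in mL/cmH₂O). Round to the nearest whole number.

1/Ccw = 1/Crs − 1/CL.
1/Ccw = 1/73.9 − 1/129 = 0.00578.
Ccw = 173.01 mL/cmH2O.

173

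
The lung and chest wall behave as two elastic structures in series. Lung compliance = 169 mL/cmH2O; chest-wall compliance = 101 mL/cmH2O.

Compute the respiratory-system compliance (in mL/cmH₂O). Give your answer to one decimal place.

63.2

Lung and chest wall are elastances in series: 1/Crs = 1/CL + 1/Ccw.
1/Crs = 1/169 + 1/101 = 0.01582.
Crs = 63.211 mL/cmH2O.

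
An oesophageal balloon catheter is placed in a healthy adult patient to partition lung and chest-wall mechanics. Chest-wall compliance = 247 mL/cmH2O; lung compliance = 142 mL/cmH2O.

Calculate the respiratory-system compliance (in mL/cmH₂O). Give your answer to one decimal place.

90.2

Lung and chest wall are elastances in series: 1/Crs = 1/CL + 1/Ccw.
1/Crs = 1/142 + 1/247 = 0.01109.
Crs = 90.171 mL/cmH2O.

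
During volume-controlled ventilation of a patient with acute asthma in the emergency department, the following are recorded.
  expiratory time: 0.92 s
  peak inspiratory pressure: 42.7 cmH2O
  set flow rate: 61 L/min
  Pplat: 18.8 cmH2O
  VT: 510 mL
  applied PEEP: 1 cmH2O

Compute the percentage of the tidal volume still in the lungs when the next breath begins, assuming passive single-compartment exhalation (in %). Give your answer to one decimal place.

25.5

Flow: 61 L/min ÷ 60 = 1.0167 L/s.
R = (PIP − Pplat)/V̇ = (42.7 − 18.8) / 1.0167 = 23.9/1.0167 = 23.507 cmH2O·s/L.
C = Vt/(Pplat − PEEP) = 510.0 / (18.8 − 1) = 510.0/17.8 = 28.652 mL/cmH2O.
τ = R × C = 23.507 × 0.02865 L/cmH2O = 0.6735 s.
Fraction remaining at end-expiration = e^(−Te/τ) = e^(−0.92/0.6735) = 0.2551 → 25.51%.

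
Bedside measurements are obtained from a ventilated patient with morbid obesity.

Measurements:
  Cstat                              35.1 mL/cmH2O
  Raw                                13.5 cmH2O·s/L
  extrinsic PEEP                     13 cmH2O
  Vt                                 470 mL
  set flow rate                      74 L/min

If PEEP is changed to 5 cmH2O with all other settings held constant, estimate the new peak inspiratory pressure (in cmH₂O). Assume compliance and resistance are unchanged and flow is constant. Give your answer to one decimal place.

35.0

Flow: 74 L/min ÷ 60 = 1.2333 L/s.
PIP = Vt/C + R·V̇ + PEEP (constant-flow equation of motion).
Only the baseline term changes: ΔPIP = ΔPEEP = 5 − 13 = -8.0 cmH2O.
Original PIP = 470/35.1 + 13.5×1.2333 + 13 = 43.04 cmH2O; new PIP = 43.04 + (-8.0) = 35.04 cmH2O.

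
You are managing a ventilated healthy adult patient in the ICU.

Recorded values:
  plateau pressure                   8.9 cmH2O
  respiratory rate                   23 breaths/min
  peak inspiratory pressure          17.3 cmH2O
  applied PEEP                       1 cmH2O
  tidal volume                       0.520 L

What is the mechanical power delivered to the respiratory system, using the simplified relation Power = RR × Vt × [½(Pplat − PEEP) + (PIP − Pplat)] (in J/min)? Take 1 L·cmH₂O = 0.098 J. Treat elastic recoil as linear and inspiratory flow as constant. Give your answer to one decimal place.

Per-breath work = Vt × [½(Pplat−PEEP) + (PIP−Pplat)] = 0.520 × [0.5×7.9 + 8.4] = 0.520 × 12.35 = 6.422 L·cmH2O.
Power = 23 × 6.422 = 147.71 L·cmH2O/min.
× 0.098 J/(L·cmH2O) → 14.476 J/min.

14.5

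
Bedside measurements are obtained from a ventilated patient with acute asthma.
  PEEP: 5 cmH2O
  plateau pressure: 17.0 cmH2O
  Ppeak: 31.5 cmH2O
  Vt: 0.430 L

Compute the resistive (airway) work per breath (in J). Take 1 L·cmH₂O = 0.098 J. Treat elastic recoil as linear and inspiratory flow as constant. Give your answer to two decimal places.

0.61

With constant inspiratory flow the resistive pressure is constant at PIP − Pplat = 31.5 − 17.0 = 14.5 cmH2O, so resistive work = 14.5 × 0.430 = 6.235 L·cmH2O.
× 0.098 J/(L·cmH2O) → 0.611 J.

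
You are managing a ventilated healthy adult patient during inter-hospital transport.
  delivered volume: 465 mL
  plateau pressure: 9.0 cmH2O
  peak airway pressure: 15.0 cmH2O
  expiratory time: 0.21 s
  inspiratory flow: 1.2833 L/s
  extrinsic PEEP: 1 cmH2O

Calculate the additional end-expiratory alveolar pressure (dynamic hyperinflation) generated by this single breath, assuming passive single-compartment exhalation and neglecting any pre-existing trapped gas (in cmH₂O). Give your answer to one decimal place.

R = (PIP − Pplat)/V̇ = (15.0 − 9.0) / 1.2833 = 6.0/1.2833 = 4.675 cmH2O·s/L.
C = Vt/(Pplat − PEEP) = 465.0 / (9.0 − 1) = 465.0/8.0 = 58.125 mL/cmH2O.
τ = R × C = 4.675 × 0.05813 L/cmH2O = 0.2718 s.
Fraction remaining = e^(−Te/τ) = e^(−0.21/0.2718) = 0.4618; trapped volume = 465.0 × 0.4618 = 214.74 mL.
Additional alveolar pressure from trapping ≈ V_trapped / C = 214.74 / 58.125 = 3.694 cmH2O.

3.7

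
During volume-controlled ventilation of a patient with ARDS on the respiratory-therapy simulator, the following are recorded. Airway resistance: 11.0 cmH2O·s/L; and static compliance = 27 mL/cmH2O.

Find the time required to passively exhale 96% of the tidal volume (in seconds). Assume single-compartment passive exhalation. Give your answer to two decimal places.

τ = R × C = 11.0 × 27 mL/cmH2O = 11.0 × 0.027 L/cmH2O = 0.297 s.
Exhaled fraction f = 1 − e^(−t/τ) → t = −τ·ln(1 − f) = −0.297·ln(0.04) = 0.956 s.

0.96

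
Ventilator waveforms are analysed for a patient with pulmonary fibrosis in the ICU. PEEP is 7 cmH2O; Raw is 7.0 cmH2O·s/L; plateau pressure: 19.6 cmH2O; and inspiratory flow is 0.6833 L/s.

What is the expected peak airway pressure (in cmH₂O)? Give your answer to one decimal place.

PIP = Pplat + Raw × flow = 19.6 + 7.0 × 0.6833 = 19.6 + 4.783 = 24.383 cmH2O.

24.4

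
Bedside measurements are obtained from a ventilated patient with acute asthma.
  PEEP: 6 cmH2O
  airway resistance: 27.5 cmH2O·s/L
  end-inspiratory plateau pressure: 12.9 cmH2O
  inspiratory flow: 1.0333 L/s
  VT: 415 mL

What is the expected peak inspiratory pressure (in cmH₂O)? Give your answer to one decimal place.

41.3

PIP = Pplat + Raw × flow = 12.9 + 27.5 × 1.0333 = 12.9 + 28.416 = 41.316 cmH2O.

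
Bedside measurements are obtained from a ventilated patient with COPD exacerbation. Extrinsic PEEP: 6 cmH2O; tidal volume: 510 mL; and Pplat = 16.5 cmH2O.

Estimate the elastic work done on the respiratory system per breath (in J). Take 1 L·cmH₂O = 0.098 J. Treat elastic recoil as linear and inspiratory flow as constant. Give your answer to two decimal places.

Elastic work ≈ ½ × (Pplat − PEEP) × Vt = 0.5 × (16.5 − 6) × 0.510 L = 0.5 × 10.5 × 0.510 = 2.678 L·cmH2O.
× 0.098 J/(L·cmH2O) → 0.2624 J.

0.26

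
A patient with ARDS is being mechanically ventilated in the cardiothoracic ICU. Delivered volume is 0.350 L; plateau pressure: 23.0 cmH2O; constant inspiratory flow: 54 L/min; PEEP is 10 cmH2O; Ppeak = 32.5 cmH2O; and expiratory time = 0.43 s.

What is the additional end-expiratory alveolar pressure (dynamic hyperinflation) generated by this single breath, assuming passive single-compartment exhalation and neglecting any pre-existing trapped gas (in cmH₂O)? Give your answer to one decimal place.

2.9

Flow: 54 L/min ÷ 60 = 0.9 L/s.
R = (PIP − Pplat)/V̇ = (32.5 − 23.0) / 0.9 = 9.5/0.9 = 10.556 cmH2O·s/L.
C = Vt/(Pplat − PEEP) = 350.0 / (23.0 − 10) = 350.0/13.0 = 26.923 mL/cmH2O.
τ = R × C = 10.556 × 0.02692 L/cmH2O = 0.2842 s.
Fraction remaining = e^(−Te/τ) = e^(−0.43/0.2842) = 0.2202; trapped volume = 350.0 × 0.2202 = 77.07 mL.
Additional alveolar pressure from trapping ≈ V_trapped / C = 77.07 / 26.923 = 2.863 cmH2O.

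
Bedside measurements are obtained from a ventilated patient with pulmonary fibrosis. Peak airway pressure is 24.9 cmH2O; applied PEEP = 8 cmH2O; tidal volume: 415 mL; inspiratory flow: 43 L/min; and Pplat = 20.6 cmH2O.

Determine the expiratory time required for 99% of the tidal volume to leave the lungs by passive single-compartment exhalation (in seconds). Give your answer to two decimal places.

Flow: 43 L/min ÷ 60 = 0.7167 L/s.
R = (PIP − Pplat)/V̇ = (24.9 − 20.6) / 0.7167 = 4.3/0.7167 = 6.0 cmH2O·s/L.
C = Vt/(Pplat − PEEP) = 415.0 / (20.6 − 8) = 415.0/12.6 = 32.937 mL/cmH2O.
τ = R × C = 6.0 × 0.03294 L/cmH2O = 0.1976 s.
t = −τ·ln(1 − 0.99) = −0.1976·ln(0.01) = 0.91 s.

0.91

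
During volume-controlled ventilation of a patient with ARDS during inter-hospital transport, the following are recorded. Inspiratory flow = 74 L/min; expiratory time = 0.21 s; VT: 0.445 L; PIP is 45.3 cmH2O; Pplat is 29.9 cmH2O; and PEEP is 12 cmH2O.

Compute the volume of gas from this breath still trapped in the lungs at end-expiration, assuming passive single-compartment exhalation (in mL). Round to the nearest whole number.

Flow: 74 L/min ÷ 60 = 1.2333 L/s.
R = (PIP − Pplat)/V̇ = (45.3 − 29.9) / 1.2333 = 15.4/1.2333 = 12.487 cmH2O·s/L.
C = Vt/(Pplat − PEEP) = 445.0 / (29.9 − 12) = 445.0/17.9 = 24.86 mL/cmH2O.
τ = R × C = 12.487 × 0.02486 L/cmH2O = 0.3104 s.
Fraction remaining = e^(−Te/τ) = e^(−0.21/0.3104) = 0.5084.
Trapped volume = 445.0 × 0.5084 = 226.24 mL.

226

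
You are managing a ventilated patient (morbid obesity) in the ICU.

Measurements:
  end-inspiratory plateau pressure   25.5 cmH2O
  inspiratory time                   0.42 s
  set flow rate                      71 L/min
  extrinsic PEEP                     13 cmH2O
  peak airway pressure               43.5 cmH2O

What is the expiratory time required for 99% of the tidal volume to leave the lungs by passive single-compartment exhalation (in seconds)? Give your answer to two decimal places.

2.79

Flow: 71 L/min ÷ 60 = 1.1833 L/s.
Vt = flow × Ti = 1.1833 L/s × 0.42 s × 1000 mL/L = 496.99 mL.
R = (PIP − Pplat)/V̇ = (43.5 − 25.5) / 1.1833 = 18.0/1.1833 = 15.212 cmH2O·s/L.
C = Vt/(Pplat − PEEP) = 496.99 / (25.5 − 13) = 496.99/12.5 = 39.759 mL/cmH2O.
τ = R × C = 15.212 × 0.03976 L/cmH2O = 0.6048 s.
t = −τ·ln(1 − 0.99) = −0.6048·ln(0.01) = 2.785 s.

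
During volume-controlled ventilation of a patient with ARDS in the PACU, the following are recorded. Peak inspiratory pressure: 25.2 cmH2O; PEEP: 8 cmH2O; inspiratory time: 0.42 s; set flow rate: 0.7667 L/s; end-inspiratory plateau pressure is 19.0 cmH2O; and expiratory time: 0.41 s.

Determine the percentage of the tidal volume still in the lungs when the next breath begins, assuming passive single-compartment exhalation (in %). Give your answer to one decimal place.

Vt = flow × Ti = 0.7667 L/s × 0.42 s × 1000 mL/L = 322.01 mL.
R = (PIP − Pplat)/V̇ = (25.2 − 19.0) / 0.7667 = 6.2/0.7667 = 8.087 cmH2O·s/L.
C = Vt/(Pplat − PEEP) = 322.01 / (19.0 − 8) = 322.01/11.0 = 29.274 mL/cmH2O.
τ = R × C = 8.087 × 0.02927 L/cmH2O = 0.2367 s.
Fraction remaining at end-expiration = e^(−Te/τ) = e^(−0.41/0.2367) = 0.1769 → 17.69%.

17.7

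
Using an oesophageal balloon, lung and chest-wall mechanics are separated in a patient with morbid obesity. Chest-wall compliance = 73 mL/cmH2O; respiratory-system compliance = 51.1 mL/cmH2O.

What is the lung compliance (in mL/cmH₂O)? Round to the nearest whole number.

1/CL = 1/Crs − 1/Ccw.
1/CL = 1/51.1 − 1/73 = 0.005871.
CL = 170.33 mL/cmH2O.

170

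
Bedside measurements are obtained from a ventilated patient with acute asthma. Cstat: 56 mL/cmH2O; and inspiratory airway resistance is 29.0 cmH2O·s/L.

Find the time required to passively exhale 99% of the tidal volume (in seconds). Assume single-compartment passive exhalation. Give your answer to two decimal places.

7.48

τ = R × C = 29.0 × 56 mL/cmH2O = 29.0 × 0.056 L/cmH2O = 1.624 s.
Exhaled fraction f = 1 − e^(−t/τ) → t = −τ·ln(1 − f) = −1.624·ln(0.01) = 7.479 s.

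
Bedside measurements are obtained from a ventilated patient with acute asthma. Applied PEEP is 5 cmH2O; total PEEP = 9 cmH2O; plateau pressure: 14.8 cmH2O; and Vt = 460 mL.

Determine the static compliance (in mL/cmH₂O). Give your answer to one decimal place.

79.3

End-expiratory occlusion gives total PEEP = 9 cmH2O (intrinsic PEEP = 9 − 5 = 4). Use total PEEP for the elastic gradient.
Cstat = Vt / (Pplat − PEEPtotal) = 460 / (14.8 − 9) = 460 / 5.8 = 79.31 mL/cmH2O.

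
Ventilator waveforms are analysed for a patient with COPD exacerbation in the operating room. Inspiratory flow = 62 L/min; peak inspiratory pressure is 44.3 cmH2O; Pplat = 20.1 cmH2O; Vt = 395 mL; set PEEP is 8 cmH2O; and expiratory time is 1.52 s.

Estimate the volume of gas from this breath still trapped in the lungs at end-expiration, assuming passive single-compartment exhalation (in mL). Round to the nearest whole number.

Flow: 62 L/min ÷ 60 = 1.0333 L/s.
R = (PIP − Pplat)/V̇ = (44.3 − 20.1) / 1.0333 = 24.2/1.0333 = 23.42 cmH2O·s/L.
C = Vt/(Pplat − PEEP) = 395.0 / (20.1 − 8) = 395.0/12.1 = 32.645 mL/cmH2O.
τ = R × C = 23.42 × 0.03265 L/cmH2O = 0.7647 s.
Fraction remaining = e^(−Te/τ) = e^(−1.52/0.7647) = 0.137.
Trapped volume = 395.0 × 0.137 = 54.115 mL.

54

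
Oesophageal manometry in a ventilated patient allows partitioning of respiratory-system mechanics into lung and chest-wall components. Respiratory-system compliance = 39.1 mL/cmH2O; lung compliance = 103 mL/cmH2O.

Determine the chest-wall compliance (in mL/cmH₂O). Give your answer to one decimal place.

63.0

1/Ccw = 1/Crs − 1/CL.
1/Ccw = 1/39.1 − 1/103 = 0.01587.
Ccw = 63.012 mL/cmH2O.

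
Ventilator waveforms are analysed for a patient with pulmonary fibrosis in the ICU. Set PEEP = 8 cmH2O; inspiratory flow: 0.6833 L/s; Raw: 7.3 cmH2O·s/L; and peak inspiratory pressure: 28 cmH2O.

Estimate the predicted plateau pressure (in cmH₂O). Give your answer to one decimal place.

Pplat = PIP − Raw × flow = 28 − 7.3 × 0.6833 = 28 − 4.988 = 23.012 cmH2O.

23.0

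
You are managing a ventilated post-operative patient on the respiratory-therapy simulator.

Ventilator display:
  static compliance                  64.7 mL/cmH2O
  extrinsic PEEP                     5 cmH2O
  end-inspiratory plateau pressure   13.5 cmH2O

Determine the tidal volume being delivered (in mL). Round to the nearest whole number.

550

Vt = Cstat × (Pplat − PEEP) = 64.7 × (13.5 − 5) = 64.7 × 8.5 = 549.95 mL.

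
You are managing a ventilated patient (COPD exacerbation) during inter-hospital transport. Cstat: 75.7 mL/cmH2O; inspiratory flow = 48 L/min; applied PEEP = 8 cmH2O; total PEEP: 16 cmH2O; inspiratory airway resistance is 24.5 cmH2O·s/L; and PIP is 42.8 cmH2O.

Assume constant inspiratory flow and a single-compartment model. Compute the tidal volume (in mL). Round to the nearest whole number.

Flow: 48 L/min ÷ 60 = 0.8 L/s.
Total PEEP = 16 cmH2O (set 8 + intrinsic 8); this is the baseline alveolar pressure.
Equation of motion (constant flow): PIP = Vt/C + R·V̇ + PEEP.
Vt/C = PIP − R·V̇ − PEEP = 42.8 − 19.6 − 16 = 7.2 cmH2O.
Vt = C × 7.2 = 75.7 × 7.2 = 545.04 mL.

545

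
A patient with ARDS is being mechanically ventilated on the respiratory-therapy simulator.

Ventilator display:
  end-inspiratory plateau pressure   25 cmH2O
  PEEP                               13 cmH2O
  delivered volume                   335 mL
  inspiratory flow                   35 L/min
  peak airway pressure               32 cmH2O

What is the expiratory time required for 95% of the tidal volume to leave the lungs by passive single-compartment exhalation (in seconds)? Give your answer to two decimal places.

1.00

Flow: 35 L/min ÷ 60 = 0.5833 L/s.
R = (PIP − Pplat)/V̇ = (32 − 25) / 0.5833 = 7.0/0.5833 = 12.001 cmH2O·s/L.
C = Vt/(Pplat − PEEP) = 335.0 / (25 − 13) = 335.0/12.0 = 27.917 mL/cmH2O.
τ = R × C = 12.001 × 0.02792 L/cmH2O = 0.3351 s.
t = −τ·ln(1 − 0.95) = −0.3351·ln(0.05) = 1.004 s.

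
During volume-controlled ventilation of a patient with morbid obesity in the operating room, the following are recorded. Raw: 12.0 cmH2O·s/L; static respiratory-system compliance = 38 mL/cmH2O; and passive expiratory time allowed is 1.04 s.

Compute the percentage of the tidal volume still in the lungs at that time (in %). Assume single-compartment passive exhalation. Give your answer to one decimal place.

τ = R × C = 12.0 × 38 mL/cmH2O = 12.0 × 0.038 L/cmH2O = 0.456 s.
Passive exhalation: V(t)/V₀ = e^(−t/τ) = e^(−1.04/0.456) = 0.1022.
Fraction remaining = 0.1022 → 10.22%.

10.2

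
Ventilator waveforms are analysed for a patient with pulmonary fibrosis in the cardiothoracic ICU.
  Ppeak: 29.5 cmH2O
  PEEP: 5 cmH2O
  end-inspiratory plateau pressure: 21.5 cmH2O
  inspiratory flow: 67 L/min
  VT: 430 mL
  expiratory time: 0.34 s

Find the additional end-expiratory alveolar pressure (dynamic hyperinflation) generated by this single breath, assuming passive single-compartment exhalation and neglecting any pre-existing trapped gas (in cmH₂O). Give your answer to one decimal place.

Flow: 67 L/min ÷ 60 = 1.1167 L/s.
R = (PIP − Pplat)/V̇ = (29.5 − 21.5) / 1.1167 = 8.0/1.1167 = 7.164 cmH2O·s/L.
C = Vt/(Pplat − PEEP) = 430.0 / (21.5 − 5) = 430.0/16.5 = 26.061 mL/cmH2O.
τ = R × C = 7.164 × 0.02606 L/cmH2O = 0.1867 s.
Fraction remaining = e^(−Te/τ) = e^(−0.34/0.1867) = 0.1618; trapped volume = 430.0 × 0.1618 = 69.574 mL.
Additional alveolar pressure from trapping ≈ V_trapped / C = 69.574 / 26.061 = 2.67 cmH2O.

2.7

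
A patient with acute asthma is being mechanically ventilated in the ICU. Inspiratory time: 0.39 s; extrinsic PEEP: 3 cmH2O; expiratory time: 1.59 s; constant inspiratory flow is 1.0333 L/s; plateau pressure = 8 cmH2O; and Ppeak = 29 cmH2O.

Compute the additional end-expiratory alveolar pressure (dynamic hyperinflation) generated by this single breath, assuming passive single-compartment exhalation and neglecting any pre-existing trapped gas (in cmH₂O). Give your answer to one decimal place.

1.9

Vt = flow × Ti = 1.0333 L/s × 0.39 s × 1000 mL/L = 402.99 mL.
R = (PIP − Pplat)/V̇ = (29 − 8) / 1.0333 = 21.0/1.0333 = 20.323 cmH2O·s/L.
C = Vt/(Pplat − PEEP) = 402.99 / (8 − 3) = 402.99/5.0 = 80.598 mL/cmH2O.
τ = R × C = 20.323 × 0.0806 L/cmH2O = 1.638 s.
Fraction remaining = e^(−Te/τ) = e^(−1.59/1.638) = 0.3788; trapped volume = 402.99 × 0.3788 = 152.65 mL.
Additional alveolar pressure from trapping ≈ V_trapped / C = 152.65 / 80.598 = 1.894 cmH2O.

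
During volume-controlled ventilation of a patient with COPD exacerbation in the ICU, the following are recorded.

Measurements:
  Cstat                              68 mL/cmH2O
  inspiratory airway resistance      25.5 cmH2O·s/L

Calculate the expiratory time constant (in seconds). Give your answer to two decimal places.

τ = R × C = 25.5 × 68 mL/cmH2O = 25.5 × 0.068 L/cmH2O = 1.734 s.

1.73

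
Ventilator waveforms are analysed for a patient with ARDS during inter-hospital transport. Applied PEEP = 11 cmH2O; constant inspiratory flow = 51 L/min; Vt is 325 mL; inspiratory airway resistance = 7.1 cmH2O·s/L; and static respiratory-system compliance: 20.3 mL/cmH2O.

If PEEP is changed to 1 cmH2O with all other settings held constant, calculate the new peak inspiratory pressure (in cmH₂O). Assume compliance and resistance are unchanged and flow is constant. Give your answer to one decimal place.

23.0

Flow: 51 L/min ÷ 60 = 0.85 L/s.
PIP = Vt/C + R·V̇ + PEEP (constant-flow equation of motion).
Only the baseline term changes: ΔPIP = ΔPEEP = 1 − 11 = -10.0 cmH2O.
Original PIP = 325/20.3 + 7.1×0.85 + 11 = 33.045 cmH2O; new PIP = 33.045 + (-10.0) = 23.045 cmH2O.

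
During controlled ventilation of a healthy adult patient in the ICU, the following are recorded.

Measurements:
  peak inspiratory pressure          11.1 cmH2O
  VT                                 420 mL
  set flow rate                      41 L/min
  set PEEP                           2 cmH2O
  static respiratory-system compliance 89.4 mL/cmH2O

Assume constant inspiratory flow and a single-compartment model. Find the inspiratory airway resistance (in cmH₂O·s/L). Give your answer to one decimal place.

6.4

Flow: 41 L/min ÷ 60 = 0.6833 L/s.
Equation of motion (constant flow): PIP = Vt/C + R·V̇ + PEEP.
R·V̇ = PIP − Vt/C − PEEP = 11.1 − 420/89.4 − 2 = 11.1 − 4.698 − 2 = 4.402 cmH2O.
R = 4.402 / 0.6833 = 6.442 cmH2O·s/L.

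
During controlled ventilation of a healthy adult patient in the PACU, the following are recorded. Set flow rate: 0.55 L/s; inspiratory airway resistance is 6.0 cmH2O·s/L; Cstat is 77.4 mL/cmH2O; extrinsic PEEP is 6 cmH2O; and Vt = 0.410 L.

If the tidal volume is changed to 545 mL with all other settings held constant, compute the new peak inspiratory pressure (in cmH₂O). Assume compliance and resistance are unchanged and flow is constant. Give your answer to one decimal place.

PIP = Vt/C + R·V̇ + PEEP (constant-flow equation of motion).
Only the elastic term changes: ΔPIP = ΔVt / C = (545 − 410) / 77.4 = 1.744 cmH2O.
Original PIP = 410/77.4 + 6.0×0.55 + 6 = 14.597 cmH2O; new PIP = 14.597 + (1.744) = 16.341 cmH2O.

16.3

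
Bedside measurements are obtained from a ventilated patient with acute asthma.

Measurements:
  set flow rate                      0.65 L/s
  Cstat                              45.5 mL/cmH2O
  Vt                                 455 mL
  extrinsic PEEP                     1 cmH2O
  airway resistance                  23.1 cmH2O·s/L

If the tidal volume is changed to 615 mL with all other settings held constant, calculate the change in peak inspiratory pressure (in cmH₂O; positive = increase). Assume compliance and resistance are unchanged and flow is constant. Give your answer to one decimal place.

PIP = Vt/C + R·V̇ + PEEP (constant-flow equation of motion).
Only the elastic term changes: ΔPIP = ΔVt / C = (615 − 455) / 45.5 = 3.516 cmH2O.

3.5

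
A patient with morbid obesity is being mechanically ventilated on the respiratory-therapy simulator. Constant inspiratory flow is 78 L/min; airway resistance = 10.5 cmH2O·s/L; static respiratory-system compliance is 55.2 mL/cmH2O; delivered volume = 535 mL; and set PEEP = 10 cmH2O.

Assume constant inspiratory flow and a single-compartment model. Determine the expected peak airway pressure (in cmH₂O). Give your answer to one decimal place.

Flow: 78 L/min ÷ 60 = 1.3 L/s.
Equation of motion (constant flow): PIP = Vt/C + R·V̇ + PEEP.
PIP = 535/55.2 + 10.5×1.3 + 10 = 9.692 + 13.65 + 10 = 33.342 cmH2O.

33.3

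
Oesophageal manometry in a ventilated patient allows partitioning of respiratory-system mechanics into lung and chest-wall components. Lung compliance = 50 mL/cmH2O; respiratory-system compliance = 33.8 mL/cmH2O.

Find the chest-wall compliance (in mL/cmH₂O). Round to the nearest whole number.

1/Ccw = 1/Crs − 1/CL.
1/Ccw = 1/33.8 − 1/50 = 0.009586.
Ccw = 104.32 mL/cmH2O.

104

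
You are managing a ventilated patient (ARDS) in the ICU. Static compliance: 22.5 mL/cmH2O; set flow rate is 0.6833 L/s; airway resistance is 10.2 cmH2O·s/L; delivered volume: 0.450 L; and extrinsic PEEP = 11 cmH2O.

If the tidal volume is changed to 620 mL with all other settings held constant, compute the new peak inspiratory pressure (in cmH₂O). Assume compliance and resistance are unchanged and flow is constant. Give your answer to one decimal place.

45.5

PIP = Vt/C + R·V̇ + PEEP (constant-flow equation of motion).
Only the elastic term changes: ΔPIP = ΔVt / C = (620 − 450) / 22.5 = 7.556 cmH2O.
Original PIP = 450/22.5 + 10.2×0.6833 + 11 = 37.97 cmH2O; new PIP = 37.97 + (7.556) = 45.526 cmH2O.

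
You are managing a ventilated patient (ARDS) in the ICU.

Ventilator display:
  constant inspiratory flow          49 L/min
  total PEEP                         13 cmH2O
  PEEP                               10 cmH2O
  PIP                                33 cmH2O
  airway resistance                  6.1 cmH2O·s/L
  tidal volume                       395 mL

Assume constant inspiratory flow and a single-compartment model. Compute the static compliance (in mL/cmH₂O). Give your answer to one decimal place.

Flow: 49 L/min ÷ 60 = 0.8167 L/s.
Total PEEP = 13 cmH2O (set 10 + intrinsic 3); this is the baseline alveolar pressure.
Equation of motion (constant flow): PIP = Vt/C + R·V̇ + PEEP.
Vt/C = PIP − R·V̇ − PEEP = 33 − 6.1×0.8167 − 13 = 33 − 4.982 − 13 = 15.018 cmH2O.
C = Vt / 15.018 = 395 / 15.018 = 26.302 mL/cmH2O.

26.3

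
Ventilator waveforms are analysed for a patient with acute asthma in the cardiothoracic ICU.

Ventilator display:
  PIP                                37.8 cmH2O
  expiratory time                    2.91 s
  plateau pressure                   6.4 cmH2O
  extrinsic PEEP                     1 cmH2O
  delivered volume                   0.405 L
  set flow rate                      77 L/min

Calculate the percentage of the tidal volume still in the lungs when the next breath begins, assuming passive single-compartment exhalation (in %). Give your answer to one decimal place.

Flow: 77 L/min ÷ 60 = 1.2833 L/s.
R = (PIP − Pplat)/V̇ = (37.8 − 6.4) / 1.2833 = 31.4/1.2833 = 24.468 cmH2O·s/L.
C = Vt/(Pplat − PEEP) = 405.0 / (6.4 − 1) = 405.0/5.4 = 75.0 mL/cmH2O.
τ = R × C = 24.468 × 0.075 L/cmH2O = 1.835 s.
Fraction remaining at end-expiration = e^(−Te/τ) = e^(−2.91/1.835) = 0.2048 → 20.48%.

20.5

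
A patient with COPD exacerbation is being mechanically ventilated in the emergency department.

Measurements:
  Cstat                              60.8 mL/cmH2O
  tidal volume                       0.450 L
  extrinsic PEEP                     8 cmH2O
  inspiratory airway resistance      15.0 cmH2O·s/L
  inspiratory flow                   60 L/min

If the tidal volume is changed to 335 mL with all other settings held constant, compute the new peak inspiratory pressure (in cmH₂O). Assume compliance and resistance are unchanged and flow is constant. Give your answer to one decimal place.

28.5

Flow: 60 L/min ÷ 60 = 1 L/s.
PIP = Vt/C + R·V̇ + PEEP (constant-flow equation of motion).
Only the elastic term changes: ΔPIP = ΔVt / C = (335 − 450) / 60.8 = -1.891 cmH2O.
Original PIP = 450/60.8 + 15.0×1 + 8 = 30.401 cmH2O; new PIP = 30.401 + (-1.891) = 28.51 cmH2O.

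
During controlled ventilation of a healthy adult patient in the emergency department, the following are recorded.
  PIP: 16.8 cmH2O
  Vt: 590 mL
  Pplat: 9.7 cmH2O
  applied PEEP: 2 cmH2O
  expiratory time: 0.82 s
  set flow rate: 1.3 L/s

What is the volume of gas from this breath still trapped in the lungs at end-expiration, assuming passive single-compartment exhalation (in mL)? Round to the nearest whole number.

83

R = (PIP − Pplat)/V̇ = (16.8 − 9.7) / 1.3 = 7.1/1.3 = 5.462 cmH2O·s/L.
C = Vt/(Pplat − PEEP) = 590.0 / (9.7 − 2) = 590.0/7.7 = 76.623 mL/cmH2O.
τ = R × C = 5.462 × 0.07662 L/cmH2O = 0.4185 s.
Fraction remaining = e^(−Te/τ) = e^(−0.82/0.4185) = 0.1409.
Trapped volume = 590.0 × 0.1409 = 83.131 mL.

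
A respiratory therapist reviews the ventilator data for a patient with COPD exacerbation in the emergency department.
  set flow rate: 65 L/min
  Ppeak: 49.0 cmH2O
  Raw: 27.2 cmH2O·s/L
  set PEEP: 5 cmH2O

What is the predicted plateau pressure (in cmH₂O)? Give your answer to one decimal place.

19.5

Flow: 65 L/min ÷ 60 = 1.0833 L/s.
Pplat = PIP − Raw × flow = 49.0 − 27.2 × 1.0833 = 49.0 − 29.466 = 19.534 cmH2O.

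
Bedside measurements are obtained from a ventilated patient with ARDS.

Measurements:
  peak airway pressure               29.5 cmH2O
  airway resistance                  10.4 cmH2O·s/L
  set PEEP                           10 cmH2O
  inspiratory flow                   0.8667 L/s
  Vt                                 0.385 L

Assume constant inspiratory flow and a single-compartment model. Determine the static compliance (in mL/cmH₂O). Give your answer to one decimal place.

Equation of motion (constant flow): PIP = Vt/C + R·V̇ + PEEP.
Vt/C = PIP − R·V̇ − PEEP = 29.5 − 10.4×0.8667 − 10 = 29.5 − 9.014 − 10 = 10.486 cmH2O.
C = Vt / 10.486 = 385 / 10.486 = 36.716 mL/cmH2O.

36.7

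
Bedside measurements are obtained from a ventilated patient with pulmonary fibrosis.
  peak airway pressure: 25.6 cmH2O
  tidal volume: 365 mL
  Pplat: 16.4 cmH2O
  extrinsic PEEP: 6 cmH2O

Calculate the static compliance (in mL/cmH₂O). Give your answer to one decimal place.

35.1

Cstat = Vt / (Pplat − PEEP) = 365 / (16.4 − 6) = 365 / 10.4 = 35.096 mL/cmH2O.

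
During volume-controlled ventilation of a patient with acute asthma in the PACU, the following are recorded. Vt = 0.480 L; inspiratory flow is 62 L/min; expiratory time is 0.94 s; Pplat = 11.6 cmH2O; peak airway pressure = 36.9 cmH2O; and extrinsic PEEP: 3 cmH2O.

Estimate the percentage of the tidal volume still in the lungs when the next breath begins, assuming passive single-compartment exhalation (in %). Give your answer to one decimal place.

Flow: 62 L/min ÷ 60 = 1.0333 L/s.
R = (PIP − Pplat)/V̇ = (36.9 − 11.6) / 1.0333 = 25.3/1.0333 = 24.485 cmH2O·s/L.
C = Vt/(Pplat − PEEP) = 480.0 / (11.6 − 3) = 480.0/8.6 = 55.814 mL/cmH2O.
τ = R × C = 24.485 × 0.05581 L/cmH2O = 1.367 s.
Fraction remaining at end-expiration = e^(−Te/τ) = e^(−0.94/1.367) = 0.5028 → 50.28%.

50.3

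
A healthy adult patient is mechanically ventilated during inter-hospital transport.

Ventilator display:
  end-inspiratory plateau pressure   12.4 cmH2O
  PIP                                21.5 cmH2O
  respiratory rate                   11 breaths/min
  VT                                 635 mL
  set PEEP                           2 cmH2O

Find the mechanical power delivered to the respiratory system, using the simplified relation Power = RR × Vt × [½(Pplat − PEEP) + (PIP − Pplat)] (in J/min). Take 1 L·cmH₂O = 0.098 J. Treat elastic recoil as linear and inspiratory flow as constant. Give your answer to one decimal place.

9.8

Per-breath work = Vt × [½(Pplat−PEEP) + (PIP−Pplat)] = 0.635 × [0.5×10.4 + 9.1] = 0.635 × 14.3 = 9.081 L·cmH2O.
Power = 11 × 9.081 = 99.891 L·cmH2O/min.
× 0.098 J/(L·cmH2O) → 9.789 J/min.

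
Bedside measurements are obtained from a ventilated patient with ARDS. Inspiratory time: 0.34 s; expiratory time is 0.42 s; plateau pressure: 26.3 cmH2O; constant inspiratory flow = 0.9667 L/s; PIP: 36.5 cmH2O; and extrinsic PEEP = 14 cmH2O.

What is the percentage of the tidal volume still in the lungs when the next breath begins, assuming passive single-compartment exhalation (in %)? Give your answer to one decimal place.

Vt = flow × Ti = 0.9667 L/s × 0.34 s × 1000 mL/L = 328.68 mL.
R = (PIP − Pplat)/V̇ = (36.5 − 26.3) / 0.9667 = 10.2/0.9667 = 10.551 cmH2O·s/L.
C = Vt/(Pplat − PEEP) = 328.68 / (26.3 − 14) = 328.68/12.3 = 26.722 mL/cmH2O.
τ = R × C = 10.551 × 0.02672 L/cmH2O = 0.2819 s.
Fraction remaining at end-expiration = e^(−Te/τ) = e^(−0.42/0.2819) = 0.2254 → 22.54%.

22.5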